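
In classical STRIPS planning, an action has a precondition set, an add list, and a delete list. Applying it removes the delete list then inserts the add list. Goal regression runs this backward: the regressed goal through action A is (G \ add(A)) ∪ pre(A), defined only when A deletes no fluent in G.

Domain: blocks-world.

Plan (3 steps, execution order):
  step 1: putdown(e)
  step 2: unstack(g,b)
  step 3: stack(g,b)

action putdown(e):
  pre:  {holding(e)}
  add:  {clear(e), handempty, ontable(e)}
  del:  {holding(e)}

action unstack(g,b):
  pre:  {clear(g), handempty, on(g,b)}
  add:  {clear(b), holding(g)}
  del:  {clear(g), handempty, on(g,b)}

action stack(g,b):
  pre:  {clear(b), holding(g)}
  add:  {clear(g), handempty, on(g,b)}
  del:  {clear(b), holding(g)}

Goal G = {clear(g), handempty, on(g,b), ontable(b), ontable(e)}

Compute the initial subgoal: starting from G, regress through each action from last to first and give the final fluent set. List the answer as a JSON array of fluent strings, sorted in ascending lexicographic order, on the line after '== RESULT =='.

Work backward from the goal:
  through step 3 (stack(g,b)): drop {clear(g), handempty, on(g,b)}, keep {ontable(b), ontable(e)}, require {clear(b), holding(g)}
    → {clear(b), holding(g), ontable(b), ontable(e)}
  through step 2 (unstack(g,b)): drop {clear(b), holding(g)}, keep {ontable(b), ontable(e)}, require {clear(g), handempty, on(g,b)}
    → {clear(g), handempty, on(g,b), ontable(b), ontable(e)}
  through step 1 (putdown(e)): drop {handempty, ontable(e)}, keep {clear(g), on(g,b), ontable(b)}, require {holding(e)}
    → {clear(g), holding(e), on(g,b), ontable(b)}

== RESULT ==
["clear(g)", "holding(e)", "on(g,b)", "ontable(b)"]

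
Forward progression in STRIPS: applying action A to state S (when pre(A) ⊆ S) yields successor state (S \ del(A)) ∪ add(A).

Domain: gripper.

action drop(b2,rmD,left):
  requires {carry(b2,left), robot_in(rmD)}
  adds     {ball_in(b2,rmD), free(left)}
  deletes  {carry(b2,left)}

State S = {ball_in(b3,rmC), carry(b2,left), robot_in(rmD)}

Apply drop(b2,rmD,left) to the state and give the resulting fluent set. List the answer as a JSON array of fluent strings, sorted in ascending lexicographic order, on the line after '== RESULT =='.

Progress:
  pre ⊆ S: {carry(b2,left), robot_in(rmD)} ⊆ S  — applicable
  S \ del = {ball_in(b3,rmC), robot_in(rmD)}
  ∪ add   = {ball_in(b2,rmD), ball_in(b3,rmC), free(left), robot_in(rmD)}

== RESULT ==
["ball_in(b2,rmD)", "ball_in(b3,rmC)", "free(left)", "robot_in(rmD)"]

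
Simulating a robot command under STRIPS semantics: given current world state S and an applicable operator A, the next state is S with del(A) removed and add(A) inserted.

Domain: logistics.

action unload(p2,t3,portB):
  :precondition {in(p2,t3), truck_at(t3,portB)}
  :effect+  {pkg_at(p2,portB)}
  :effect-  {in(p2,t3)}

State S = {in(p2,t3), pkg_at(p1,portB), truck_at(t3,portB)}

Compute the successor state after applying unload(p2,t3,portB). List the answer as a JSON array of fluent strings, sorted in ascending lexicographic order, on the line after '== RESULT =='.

Progress:
  pre ⊆ S: {in(p2,t3), truck_at(t3,portB)} ⊆ S  — applicable
  S \ del = {pkg_at(p1,portB), truck_at(t3,portB)}
  ∪ add   = {pkg_at(p1,portB), pkg_at(p2,portB), truck_at(t3,portB)}

== RESULT ==
["pkg_at(p1,portB)", "pkg_at(p2,portB)", "truck_at(t3,portB)"]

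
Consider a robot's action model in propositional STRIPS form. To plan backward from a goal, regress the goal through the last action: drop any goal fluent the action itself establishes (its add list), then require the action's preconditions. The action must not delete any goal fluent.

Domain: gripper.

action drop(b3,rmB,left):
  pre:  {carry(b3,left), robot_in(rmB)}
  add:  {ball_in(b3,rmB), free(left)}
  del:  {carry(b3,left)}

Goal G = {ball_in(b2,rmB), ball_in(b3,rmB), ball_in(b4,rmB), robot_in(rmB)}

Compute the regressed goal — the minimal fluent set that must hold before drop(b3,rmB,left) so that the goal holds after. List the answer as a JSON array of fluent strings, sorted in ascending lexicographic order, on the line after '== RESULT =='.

Regress:
  G ∩ del = {}  (empty — regression defined)
  G \ add = {ball_in(b2,rmB), ball_in(b3,rmB), ball_in(b4,rmB), robot_in(rmB)} \ {ball_in(b3,rmB), free(left)} = {ball_in(b2,rmB), ball_in(b4,rmB), robot_in(rmB)}
  ∪ pre   = {ball_in(b2,rmB), ball_in(b4,rmB), robot_in(rmB)} ∪ {carry(b3,left), robot_in(rmB)}
          = {ball_in(b2,rmB), ball_in(b4,rmB), carry(b3,left), robot_in(rmB)}

== RESULT ==
["ball_in(b2,rmB)", "ball_in(b4,rmB)", "carry(b3,left)", "robot_in(rmB)"]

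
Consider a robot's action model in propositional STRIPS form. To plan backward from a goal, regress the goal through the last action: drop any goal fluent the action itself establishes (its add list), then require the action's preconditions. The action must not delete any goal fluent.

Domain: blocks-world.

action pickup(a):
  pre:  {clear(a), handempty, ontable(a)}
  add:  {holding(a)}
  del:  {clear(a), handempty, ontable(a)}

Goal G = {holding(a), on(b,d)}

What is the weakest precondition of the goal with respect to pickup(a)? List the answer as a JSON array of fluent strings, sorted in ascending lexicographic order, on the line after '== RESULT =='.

Compute (G \ add) ∪ pre:
  G ∩ del = {}  (empty — regression defined)
  G \ add = {holding(a), on(b,d)} \ {holding(a)} = {on(b,d)}
  ∪ pre   = {on(b,d)} ∪ {clear(a), handempty, ontable(a)}
          = {clear(a), handempty, on(b,d), ontable(a)}

== RESULT ==
["clear(a)", "handempty", "on(b,d)", "ontable(a)"]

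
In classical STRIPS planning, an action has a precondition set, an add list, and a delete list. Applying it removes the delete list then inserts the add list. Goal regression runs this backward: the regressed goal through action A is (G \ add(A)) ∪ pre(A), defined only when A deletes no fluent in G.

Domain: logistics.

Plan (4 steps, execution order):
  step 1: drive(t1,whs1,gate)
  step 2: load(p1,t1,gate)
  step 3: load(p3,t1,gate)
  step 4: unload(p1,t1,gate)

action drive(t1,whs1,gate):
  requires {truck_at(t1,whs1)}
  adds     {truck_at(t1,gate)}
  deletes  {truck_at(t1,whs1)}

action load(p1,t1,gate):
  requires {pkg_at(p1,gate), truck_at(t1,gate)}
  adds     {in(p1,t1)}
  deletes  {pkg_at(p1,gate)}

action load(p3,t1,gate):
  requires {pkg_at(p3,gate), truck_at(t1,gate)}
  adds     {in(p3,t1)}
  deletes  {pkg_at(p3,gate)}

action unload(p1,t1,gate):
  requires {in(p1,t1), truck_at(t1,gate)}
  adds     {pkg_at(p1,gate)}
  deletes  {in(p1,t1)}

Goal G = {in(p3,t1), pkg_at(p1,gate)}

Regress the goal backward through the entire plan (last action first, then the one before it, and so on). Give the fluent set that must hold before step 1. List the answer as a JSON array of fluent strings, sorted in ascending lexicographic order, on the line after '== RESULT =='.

Regress step by step:
  through step 4 (unload(p1,t1,gate)): drop {pkg_at(p1,gate)}, keep {in(p3,t1)}, require {in(p1,t1), truck_at(t1,gate)}
    → {in(p1,t1), in(p3,t1), truck_at(t1,gate)}
  through step 3 (load(p3,t1,gate)): drop {in(p3,t1)}, keep {in(p1,t1), truck_at(t1,gate)}, require {pkg_at(p3,gate), truck_at(t1,gate)}
    → {in(p1,t1), pkg_at(p3,gate), truck_at(t1,gate)}
  through step 2 (load(p1,t1,gate)): drop {in(p1,t1)}, keep {pkg_at(p3,gate), truck_at(t1,gate)}, require {pkg_at(p1,gate), truck_at(t1,gate)}
    → {pkg_at(p1,gate), pkg_at(p3,gate), truck_at(t1,gate)}
  through step 1 (drive(t1,whs1,gate)): drop {truck_at(t1,gate)}, keep {pkg_at(p1,gate), pkg_at(p3,gate)}, require {truck_at(t1,whs1)}
    → {pkg_at(p1,gate), pkg_at(p3,gate), truck_at(t1,whs1)}

== RESULT ==
["pkg_at(p1,gate)", "pkg_at(p3,gate)", "truck_at(t1,whs1)"]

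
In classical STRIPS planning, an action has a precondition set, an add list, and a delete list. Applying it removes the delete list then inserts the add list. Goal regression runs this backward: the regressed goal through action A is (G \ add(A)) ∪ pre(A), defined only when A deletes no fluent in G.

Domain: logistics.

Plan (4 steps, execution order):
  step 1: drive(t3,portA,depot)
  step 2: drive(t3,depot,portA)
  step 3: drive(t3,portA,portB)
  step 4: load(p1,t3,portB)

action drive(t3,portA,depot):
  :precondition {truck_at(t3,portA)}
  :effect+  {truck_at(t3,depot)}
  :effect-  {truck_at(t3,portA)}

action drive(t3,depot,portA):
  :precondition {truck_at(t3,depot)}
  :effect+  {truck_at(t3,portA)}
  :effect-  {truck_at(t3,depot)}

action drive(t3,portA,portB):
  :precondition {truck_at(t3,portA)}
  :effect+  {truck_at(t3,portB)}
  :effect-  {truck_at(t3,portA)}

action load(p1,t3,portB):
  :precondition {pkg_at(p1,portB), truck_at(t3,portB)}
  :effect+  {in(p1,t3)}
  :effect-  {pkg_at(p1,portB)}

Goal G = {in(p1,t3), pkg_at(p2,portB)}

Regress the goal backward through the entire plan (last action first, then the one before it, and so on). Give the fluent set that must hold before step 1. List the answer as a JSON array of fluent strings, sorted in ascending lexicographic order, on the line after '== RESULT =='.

Regress step by step:
  through step 4 (load(p1,t3,portB)): drop {in(p1,t3)}, keep {pkg_at(p2,portB)}, require {pkg_at(p1,portB), truck_at(t3,portB)}
    → {pkg_at(p1,portB), pkg_at(p2,portB), truck_at(t3,portB)}
  through step 3 (drive(t3,portA,portB)): drop {truck_at(t3,portB)}, keep {pkg_at(p1,portB), pkg_at(p2,portB)}, require {truck_at(t3,portA)}
    → {pkg_at(p1,portB), pkg_at(p2,portB), truck_at(t3,portA)}
  through step 2 (drive(t3,depot,portA)): drop {truck_at(t3,portA)}, keep {pkg_at(p1,portB), pkg_at(p2,portB)}, require {truck_at(t3,depot)}
    → {pkg_at(p1,portB), pkg_at(p2,portB), truck_at(t3,depot)}
  through step 1 (drive(t3,portA,depot)): drop {truck_at(t3,depot)}, keep {pkg_at(p1,portB), pkg_at(p2,portB)}, require {truck_at(t3,portA)}
    → {pkg_at(p1,portB), pkg_at(p2,portB), truck_at(t3,portA)}

== RESULT ==
["pkg_at(p1,portB)", "pkg_at(p2,portB)", "truck_at(t3,portA)"]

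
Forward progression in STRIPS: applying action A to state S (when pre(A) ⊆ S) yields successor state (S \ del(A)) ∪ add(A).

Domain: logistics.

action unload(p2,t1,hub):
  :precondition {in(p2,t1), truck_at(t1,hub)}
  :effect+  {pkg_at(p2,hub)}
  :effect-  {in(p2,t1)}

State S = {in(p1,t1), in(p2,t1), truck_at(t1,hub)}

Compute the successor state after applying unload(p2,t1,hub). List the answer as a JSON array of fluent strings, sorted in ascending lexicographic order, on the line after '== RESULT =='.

Compute (S \ del) ∪ add:
  pre ⊆ S: {in(p2,t1), truck_at(t1,hub)} ⊆ S  — applicable
  S \ del = {in(p1,t1), truck_at(t1,hub)}
  ∪ add   = {in(p1,t1), pkg_at(p2,hub), truck_at(t1,hub)}

== RESULT ==
["in(p1,t1)", "pkg_at(p2,hub)", "truck_at(t1,hub)"]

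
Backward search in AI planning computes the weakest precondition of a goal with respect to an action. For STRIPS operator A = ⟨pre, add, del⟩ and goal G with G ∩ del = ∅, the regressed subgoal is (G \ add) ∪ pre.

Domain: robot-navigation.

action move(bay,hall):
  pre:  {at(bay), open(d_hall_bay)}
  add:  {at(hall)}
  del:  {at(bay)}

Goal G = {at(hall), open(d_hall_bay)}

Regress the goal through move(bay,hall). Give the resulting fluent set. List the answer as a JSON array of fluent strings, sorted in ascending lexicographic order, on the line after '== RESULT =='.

Regress:
  G ∩ del = {}  (empty — regression defined)
  G \ add = {at(hall), open(d_hall_bay)} \ {at(hall)} = {open(d_hall_bay)}
  ∪ pre   = {open(d_hall_bay)} ∪ {at(bay), open(d_hall_bay)}
          = {at(bay), open(d_hall_bay)}

== RESULT ==
["at(bay)", "open(d_hall_bay)"]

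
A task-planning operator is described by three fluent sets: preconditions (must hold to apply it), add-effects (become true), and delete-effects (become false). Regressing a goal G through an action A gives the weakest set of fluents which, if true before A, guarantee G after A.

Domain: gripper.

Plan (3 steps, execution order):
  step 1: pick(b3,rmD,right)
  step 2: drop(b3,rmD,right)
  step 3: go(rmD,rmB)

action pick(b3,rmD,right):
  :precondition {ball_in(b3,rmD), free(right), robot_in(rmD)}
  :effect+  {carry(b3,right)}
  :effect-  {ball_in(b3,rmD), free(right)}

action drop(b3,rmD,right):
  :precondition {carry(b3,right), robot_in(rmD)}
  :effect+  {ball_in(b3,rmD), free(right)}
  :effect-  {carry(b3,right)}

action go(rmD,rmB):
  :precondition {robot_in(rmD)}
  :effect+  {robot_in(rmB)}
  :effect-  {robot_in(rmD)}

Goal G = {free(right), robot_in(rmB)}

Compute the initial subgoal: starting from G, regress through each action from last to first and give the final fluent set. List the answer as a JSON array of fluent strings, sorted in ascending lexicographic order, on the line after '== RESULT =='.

Regress step by step:
  through step 3 (go(rmD,rmB)): drop {robot_in(rmB)}, keep {free(right)}, require {robot_in(rmD)}
    → {free(right), robot_in(rmD)}
  through step 2 (drop(b3,rmD,right)): drop {free(right)}, keep {robot_in(rmD)}, require {carry(b3,right), robot_in(rmD)}
    → {carry(b3,right), robot_in(rmD)}
  through step 1 (pick(b3,rmD,right)): drop {carry(b3,right)}, keep {robot_in(rmD)}, require {ball_in(b3,rmD), free(right), robot_in(rmD)}
    → {ball_in(b3,rmD), free(right), robot_in(rmD)}

== RESULT ==
["ball_in(b3,rmD)", "free(right)", "robot_in(rmD)"]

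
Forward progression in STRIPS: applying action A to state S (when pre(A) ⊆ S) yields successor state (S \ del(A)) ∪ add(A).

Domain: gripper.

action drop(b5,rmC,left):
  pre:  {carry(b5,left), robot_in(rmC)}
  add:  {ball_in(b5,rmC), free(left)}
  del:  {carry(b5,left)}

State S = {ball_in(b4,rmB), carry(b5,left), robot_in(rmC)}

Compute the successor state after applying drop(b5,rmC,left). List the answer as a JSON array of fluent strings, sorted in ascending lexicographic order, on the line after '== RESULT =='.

Progress:
  pre ⊆ S: {carry(b5,left), robot_in(rmC)} ⊆ S  — applicable
  S \ del = {ball_in(b4,rmB), robot_in(rmC)}
  ∪ add   = {ball_in(b4,rmB), ball_in(b5,rmC), free(left), robot_in(rmC)}

== RESULT ==
["ball_in(b4,rmB)", "ball_in(b5,rmC)", "free(left)", "robot_in(rmC)"]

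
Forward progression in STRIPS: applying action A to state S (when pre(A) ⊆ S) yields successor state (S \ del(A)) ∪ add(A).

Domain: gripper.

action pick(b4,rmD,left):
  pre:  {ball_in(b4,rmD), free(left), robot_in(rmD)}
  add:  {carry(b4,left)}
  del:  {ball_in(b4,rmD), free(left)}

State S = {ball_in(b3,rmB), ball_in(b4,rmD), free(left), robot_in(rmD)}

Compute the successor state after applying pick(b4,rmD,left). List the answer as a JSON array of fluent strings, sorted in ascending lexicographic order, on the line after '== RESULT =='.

Progress:
  pre ⊆ S: {ball_in(b4,rmD), free(left), robot_in(rmD)} ⊆ S  — applicable
  S \ del = {ball_in(b3,rmB), robot_in(rmD)}
  ∪ add   = {ball_in(b3,rmB), carry(b4,left), robot_in(rmD)}

== RESULT ==
["ball_in(b3,rmB)", "carry(b4,left)", "robot_in(rmD)"]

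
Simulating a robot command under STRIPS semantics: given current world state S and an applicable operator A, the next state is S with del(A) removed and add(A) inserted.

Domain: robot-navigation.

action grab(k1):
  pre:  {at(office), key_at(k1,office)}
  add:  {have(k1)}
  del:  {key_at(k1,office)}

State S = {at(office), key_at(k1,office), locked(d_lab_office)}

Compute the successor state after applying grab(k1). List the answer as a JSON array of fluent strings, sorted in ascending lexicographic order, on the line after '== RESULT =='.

Compute (S \ del) ∪ add:
  pre ⊆ S: {at(office), key_at(k1,office)} ⊆ S  — applicable
  S \ del = {at(office), locked(d_lab_office)}
  ∪ add   = {at(office), have(k1), locked(d_lab_office)}

== RESULT ==
["at(office)", "have(k1)", "locked(d_lab_office)"]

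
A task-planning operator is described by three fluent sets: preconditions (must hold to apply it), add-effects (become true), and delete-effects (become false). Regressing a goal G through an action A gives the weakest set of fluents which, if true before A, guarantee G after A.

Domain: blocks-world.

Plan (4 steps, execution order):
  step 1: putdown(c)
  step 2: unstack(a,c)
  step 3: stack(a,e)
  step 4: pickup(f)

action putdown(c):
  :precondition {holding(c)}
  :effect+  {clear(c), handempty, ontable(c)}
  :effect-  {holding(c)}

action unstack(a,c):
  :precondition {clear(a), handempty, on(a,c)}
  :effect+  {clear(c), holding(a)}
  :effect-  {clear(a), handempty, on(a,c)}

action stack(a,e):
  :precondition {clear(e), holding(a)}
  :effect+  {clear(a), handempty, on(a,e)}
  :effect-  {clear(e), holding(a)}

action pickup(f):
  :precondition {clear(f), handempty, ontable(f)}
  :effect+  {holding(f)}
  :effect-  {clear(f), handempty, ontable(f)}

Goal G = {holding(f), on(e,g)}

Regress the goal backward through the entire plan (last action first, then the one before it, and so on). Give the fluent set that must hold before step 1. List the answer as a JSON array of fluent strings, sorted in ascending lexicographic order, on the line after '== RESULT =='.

Regress step by step:
  through step 4 (pickup(f)): drop {holding(f)}, keep {on(e,g)}, require {clear(f), handempty, ontable(f)}
    → {clear(f), handempty, on(e,g), ontable(f)}
  through step 3 (stack(a,e)): drop {handempty}, keep {clear(f), on(e,g), ontable(f)}, require {clear(e), holding(a)}
    → {clear(e), clear(f), holding(a), on(e,g), ontable(f)}
  through step 2 (unstack(a,c)): drop {holding(a)}, keep {clear(e), clear(f), on(e,g), ontable(f)}, require {clear(a), handempty, on(a,c)}
    → {clear(a), clear(e), clear(f), handempty, on(a,c), on(e,g), ontable(f)}
  through step 1 (putdown(c)): drop {handempty}, keep {clear(a), clear(e), clear(f), on(a,c), on(e,g), ontable(f)}, require {holding(c)}
    → {clear(a), clear(e), clear(f), holding(c), on(a,c), on(e,g), ontable(f)}

== RESULT ==
["clear(a)", "clear(e)", "clear(f)", "holding(c)", "on(a,c)", "on(e,g)", "ontable(f)"]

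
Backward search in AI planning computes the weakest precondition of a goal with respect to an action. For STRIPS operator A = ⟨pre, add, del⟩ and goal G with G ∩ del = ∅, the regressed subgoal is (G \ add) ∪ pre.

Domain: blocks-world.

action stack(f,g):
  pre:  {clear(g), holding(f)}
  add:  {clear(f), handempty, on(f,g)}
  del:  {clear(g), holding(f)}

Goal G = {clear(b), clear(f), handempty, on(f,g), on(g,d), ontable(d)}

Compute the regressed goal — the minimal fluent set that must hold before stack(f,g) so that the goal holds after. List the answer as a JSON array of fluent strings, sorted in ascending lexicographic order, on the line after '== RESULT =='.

Regress:
  G ∩ del = {}  (empty — regression defined)
  G \ add = {clear(b), clear(f), handempty, on(f,g), on(g,d), ontable(d)} \ {clear(f), handempty, on(f,g)} = {clear(b), on(g,d), ontable(d)}
  ∪ pre   = {clear(b), on(g,d), ontable(d)} ∪ {clear(g), holding(f)}
          = {clear(b), clear(g), holding(f), on(g,d), ontable(d)}

== RESULT ==
["clear(b)", "clear(g)", "holding(f)", "on(g,d)", "ontable(d)"]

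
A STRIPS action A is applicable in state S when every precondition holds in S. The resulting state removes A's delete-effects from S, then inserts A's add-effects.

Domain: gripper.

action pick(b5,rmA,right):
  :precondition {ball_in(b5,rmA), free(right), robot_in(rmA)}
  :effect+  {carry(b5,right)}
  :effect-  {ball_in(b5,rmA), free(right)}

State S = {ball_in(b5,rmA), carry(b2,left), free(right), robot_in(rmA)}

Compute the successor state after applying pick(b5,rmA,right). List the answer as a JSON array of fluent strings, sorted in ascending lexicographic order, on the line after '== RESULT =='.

Compute (S \ del) ∪ add:
  pre ⊆ S: {ball_in(b5,rmA), free(right), robot_in(rmA)} ⊆ S  — applicable
  S \ del = {carry(b2,left), robot_in(rmA)}
  ∪ add   = {carry(b2,left), carry(b5,right), robot_in(rmA)}

== RESULT ==
["carry(b2,left)", "carry(b5,right)", "robot_in(rmA)"]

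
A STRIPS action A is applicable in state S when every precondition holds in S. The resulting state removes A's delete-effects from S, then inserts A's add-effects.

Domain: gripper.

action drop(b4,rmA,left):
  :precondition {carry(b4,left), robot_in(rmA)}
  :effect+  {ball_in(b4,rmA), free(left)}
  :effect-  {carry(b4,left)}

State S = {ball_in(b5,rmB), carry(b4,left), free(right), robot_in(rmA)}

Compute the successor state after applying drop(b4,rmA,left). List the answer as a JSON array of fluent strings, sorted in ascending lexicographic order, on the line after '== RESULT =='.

Compute (S \ del) ∪ add:
  pre ⊆ S: {carry(b4,left), robot_in(rmA)} ⊆ S  — applicable
  S \ del = {ball_in(b5,rmB), free(right), robot_in(rmA)}
  ∪ add   = {ball_in(b4,rmA), ball_in(b5,rmB), free(left), free(right), robot_in(rmA)}

== RESULT ==
["ball_in(b4,rmA)", "ball_in(b5,rmB)", "free(left)", "free(right)", "robot_in(rmA)"]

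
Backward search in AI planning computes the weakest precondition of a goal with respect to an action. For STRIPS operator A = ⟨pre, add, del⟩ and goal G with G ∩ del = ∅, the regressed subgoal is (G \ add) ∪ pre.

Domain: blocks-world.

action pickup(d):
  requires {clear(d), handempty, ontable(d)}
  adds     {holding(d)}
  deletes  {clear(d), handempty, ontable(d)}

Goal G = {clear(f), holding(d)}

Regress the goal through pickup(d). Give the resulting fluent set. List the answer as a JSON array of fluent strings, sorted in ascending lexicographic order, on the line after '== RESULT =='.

Compute (G \ add) ∪ pre:
  G ∩ del = {}  (empty — regression defined)
  G \ add = {clear(f), holding(d)} \ {holding(d)} = {clear(f)}
  ∪ pre   = {clear(f)} ∪ {clear(d), handempty, ontable(d)}
          = {clear(d), clear(f), handempty, ontable(d)}

== RESULT ==
["clear(d)", "clear(f)", "handempty", "ontable(d)"]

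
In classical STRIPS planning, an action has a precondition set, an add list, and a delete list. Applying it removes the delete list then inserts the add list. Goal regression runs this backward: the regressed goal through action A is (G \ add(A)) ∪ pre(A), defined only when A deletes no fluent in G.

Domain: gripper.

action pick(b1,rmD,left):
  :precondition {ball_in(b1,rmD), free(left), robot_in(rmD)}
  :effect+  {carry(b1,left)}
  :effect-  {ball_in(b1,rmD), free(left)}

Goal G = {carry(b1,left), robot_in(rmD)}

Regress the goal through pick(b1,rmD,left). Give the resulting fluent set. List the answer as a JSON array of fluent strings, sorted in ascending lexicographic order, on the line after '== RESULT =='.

Compute (G \ add) ∪ pre:
  G ∩ del = {}  (empty — regression defined)
  G \ add = {carry(b1,left), robot_in(rmD)} \ {carry(b1,left)} = {robot_in(rmD)}
  ∪ pre   = {robot_in(rmD)} ∪ {ball_in(b1,rmD), free(left), robot_in(rmD)}
          = {ball_in(b1,rmD), free(left), robot_in(rmD)}

== RESULT ==
["ball_in(b1,rmD)", "free(left)", "robot_in(rmD)"]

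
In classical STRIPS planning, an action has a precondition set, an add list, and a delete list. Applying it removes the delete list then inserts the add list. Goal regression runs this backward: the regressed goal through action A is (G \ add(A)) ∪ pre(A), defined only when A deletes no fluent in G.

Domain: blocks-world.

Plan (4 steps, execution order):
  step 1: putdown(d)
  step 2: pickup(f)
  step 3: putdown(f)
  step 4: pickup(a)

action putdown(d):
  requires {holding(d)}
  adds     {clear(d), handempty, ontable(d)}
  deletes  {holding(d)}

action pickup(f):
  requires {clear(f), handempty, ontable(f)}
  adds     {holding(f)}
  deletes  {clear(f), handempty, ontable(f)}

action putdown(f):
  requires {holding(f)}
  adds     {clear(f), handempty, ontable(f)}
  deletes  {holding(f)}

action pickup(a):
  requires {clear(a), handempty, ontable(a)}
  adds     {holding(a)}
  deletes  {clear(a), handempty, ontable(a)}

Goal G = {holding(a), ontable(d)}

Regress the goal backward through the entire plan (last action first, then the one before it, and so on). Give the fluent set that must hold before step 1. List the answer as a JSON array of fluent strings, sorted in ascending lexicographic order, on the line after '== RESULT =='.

Regress step by step:
  through step 4 (pickup(a)): drop {holding(a)}, keep {ontable(d)}, require {clear(a), handempty, ontable(a)}
    → {clear(a), handempty, ontable(a), ontable(d)}
  through step 3 (putdown(f)): drop {handempty}, keep {clear(a), ontable(a), ontable(d)}, require {holding(f)}
    → {clear(a), holding(f), ontable(a), ontable(d)}
  through step 2 (pickup(f)): drop {holding(f)}, keep {clear(a), ontable(a), ontable(d)}, require {clear(f), handempty, ontable(f)}
    → {clear(a), clear(f), handempty, ontable(a), ontable(d), ontable(f)}
  through step 1 (putdown(d)): drop {handempty, ontable(d)}, keep {clear(a), clear(f), ontable(a), ontable(f)}, require {holding(d)}
    → {clear(a), clear(f), holding(d), ontable(a), ontable(f)}

== RESULT ==
["clear(a)", "clear(f)", "holding(d)", "ontable(a)", "ontable(f)"]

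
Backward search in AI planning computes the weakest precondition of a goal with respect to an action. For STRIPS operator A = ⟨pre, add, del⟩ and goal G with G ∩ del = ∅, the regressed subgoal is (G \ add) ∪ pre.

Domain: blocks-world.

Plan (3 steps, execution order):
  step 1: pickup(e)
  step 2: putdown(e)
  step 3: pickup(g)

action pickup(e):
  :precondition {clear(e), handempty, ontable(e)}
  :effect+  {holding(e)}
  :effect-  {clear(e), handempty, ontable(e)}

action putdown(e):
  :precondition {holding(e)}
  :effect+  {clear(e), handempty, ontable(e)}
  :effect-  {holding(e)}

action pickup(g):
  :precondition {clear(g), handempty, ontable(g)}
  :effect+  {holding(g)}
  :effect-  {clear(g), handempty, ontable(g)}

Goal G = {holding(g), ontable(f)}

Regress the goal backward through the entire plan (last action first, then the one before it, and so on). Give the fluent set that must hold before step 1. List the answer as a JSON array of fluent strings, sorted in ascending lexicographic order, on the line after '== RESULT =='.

Work backward from the goal:
  through step 3 (pickup(g)): drop {holding(g)}, keep {ontable(f)}, require {clear(g), handempty, ontable(g)}
    → {clear(g), handempty, ontable(f), ontable(g)}
  through step 2 (putdown(e)): drop {handempty}, keep {clear(g), ontable(f), ontable(g)}, require {holding(e)}
    → {clear(g), holding(e), ontable(f), ontable(g)}
  through step 1 (pickup(e)): drop {holding(e)}, keep {clear(g), ontable(f), ontable(g)}, require {clear(e), handempty, ontable(e)}
    → {clear(e), clear(g), handempty, ontable(e), ontable(f), ontable(g)}

== RESULT ==
["clear(e)", "clear(g)", "handempty", "ontable(e)", "ontable(f)", "ontable(g)"]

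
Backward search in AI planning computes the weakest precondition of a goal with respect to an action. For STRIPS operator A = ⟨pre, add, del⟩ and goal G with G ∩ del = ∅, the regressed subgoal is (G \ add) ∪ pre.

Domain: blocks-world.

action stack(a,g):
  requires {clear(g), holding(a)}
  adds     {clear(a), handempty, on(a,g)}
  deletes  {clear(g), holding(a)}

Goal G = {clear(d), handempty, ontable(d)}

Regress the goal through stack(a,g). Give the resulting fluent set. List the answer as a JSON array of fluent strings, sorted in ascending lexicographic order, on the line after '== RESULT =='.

Compute (G \ add) ∪ pre:
  G ∩ del = {}  (empty — regression defined)
  G \ add = {clear(d), handempty, ontable(d)} \ {clear(a), handempty, on(a,g)} = {clear(d), ontable(d)}
  ∪ pre   = {clear(d), ontable(d)} ∪ {clear(g), holding(a)}
          = {clear(d), clear(g), holding(a), ontable(d)}

== RESULT ==
["clear(d)", "clear(g)", "holding(a)", "ontable(d)"]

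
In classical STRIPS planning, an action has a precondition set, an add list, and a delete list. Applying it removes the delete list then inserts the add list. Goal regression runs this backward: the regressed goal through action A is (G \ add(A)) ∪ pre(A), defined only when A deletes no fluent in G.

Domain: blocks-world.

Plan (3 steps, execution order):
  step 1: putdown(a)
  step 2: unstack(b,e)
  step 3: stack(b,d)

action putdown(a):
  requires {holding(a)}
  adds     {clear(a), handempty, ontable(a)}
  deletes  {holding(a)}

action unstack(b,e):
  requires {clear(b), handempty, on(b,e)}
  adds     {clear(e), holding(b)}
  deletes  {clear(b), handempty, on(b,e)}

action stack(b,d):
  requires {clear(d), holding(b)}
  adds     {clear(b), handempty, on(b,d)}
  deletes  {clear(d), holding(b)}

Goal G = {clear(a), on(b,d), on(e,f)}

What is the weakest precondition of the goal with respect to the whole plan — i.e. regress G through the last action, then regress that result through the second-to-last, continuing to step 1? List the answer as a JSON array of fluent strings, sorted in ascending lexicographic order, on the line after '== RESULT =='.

Work backward from the goal:
  through step 3 (stack(b,d)): drop {on(b,d)}, keep {clear(a), on(e,f)}, require {clear(d), holding(b)}
    → {clear(a), clear(d), holding(b), on(e,f)}
  through step 2 (unstack(b,e)): drop {holding(b)}, keep {clear(a), clear(d), on(e,f)}, require {clear(b), handempty, on(b,e)}
    → {clear(a), clear(b), clear(d), handempty, on(b,e), on(e,f)}
  through step 1 (putdown(a)): drop {clear(a), handempty}, keep {clear(b), clear(d), on(b,e), on(e,f)}, require {holding(a)}
    → {clear(b), clear(d), holding(a), on(b,e), on(e,f)}

== RESULT ==
["clear(b)", "clear(d)", "holding(a)", "on(b,e)", "on(e,f)"]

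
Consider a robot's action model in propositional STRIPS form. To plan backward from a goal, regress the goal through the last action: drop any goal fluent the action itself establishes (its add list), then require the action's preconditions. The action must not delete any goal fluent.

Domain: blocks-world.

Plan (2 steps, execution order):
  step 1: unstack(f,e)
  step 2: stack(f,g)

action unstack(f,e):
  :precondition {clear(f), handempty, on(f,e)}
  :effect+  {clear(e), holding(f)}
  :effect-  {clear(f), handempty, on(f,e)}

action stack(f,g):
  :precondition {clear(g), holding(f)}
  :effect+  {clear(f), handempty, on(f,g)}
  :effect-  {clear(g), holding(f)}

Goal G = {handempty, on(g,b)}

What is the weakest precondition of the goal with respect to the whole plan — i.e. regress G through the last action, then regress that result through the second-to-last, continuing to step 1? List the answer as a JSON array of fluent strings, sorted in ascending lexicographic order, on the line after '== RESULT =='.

Work backward from the goal:
  through step 2 (stack(f,g)): drop {handempty}, keep {on(g,b)}, require {clear(g), holding(f)}
    → {clear(g), holding(f), on(g,b)}
  through step 1 (unstack(f,e)): drop {holding(f)}, keep {clear(g), on(g,b)}, require {clear(f), handempty, on(f,e)}
    → {clear(f), clear(g), handempty, on(f,e), on(g,b)}

== RESULT ==
["clear(f)", "clear(g)", "handempty", "on(f,e)", "on(g,b)"]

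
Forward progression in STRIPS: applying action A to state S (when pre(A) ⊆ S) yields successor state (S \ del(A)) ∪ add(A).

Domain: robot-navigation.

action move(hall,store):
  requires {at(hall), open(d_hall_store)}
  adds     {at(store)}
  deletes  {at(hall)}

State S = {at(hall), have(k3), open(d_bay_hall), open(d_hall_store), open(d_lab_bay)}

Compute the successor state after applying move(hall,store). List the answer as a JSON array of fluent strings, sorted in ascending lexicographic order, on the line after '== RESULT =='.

Compute (S \ del) ∪ add:
  pre ⊆ S: {at(hall), open(d_hall_store)} ⊆ S  — applicable
  S \ del = {have(k3), open(d_bay_hall), open(d_hall_store), open(d_lab_bay)}
  ∪ add   = {at(store), have(k3), open(d_bay_hall), open(d_hall_store), open(d_lab_bay)}

== RESULT ==
["at(store)", "have(k3)", "open(d_bay_hall)", "open(d_hall_store)", "open(d_lab_bay)"]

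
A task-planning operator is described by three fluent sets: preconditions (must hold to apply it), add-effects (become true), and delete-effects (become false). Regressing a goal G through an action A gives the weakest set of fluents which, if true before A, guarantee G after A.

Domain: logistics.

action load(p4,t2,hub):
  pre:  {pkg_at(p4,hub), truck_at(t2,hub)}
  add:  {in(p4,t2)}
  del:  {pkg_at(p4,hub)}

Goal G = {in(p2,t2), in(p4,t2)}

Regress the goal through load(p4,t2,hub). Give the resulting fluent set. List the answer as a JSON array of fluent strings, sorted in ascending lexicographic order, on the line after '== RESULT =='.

Compute (G \ add) ∪ pre:
  G ∩ del = {}  (empty — regression defined)
  G \ add = {in(p2,t2), in(p4,t2)} \ {in(p4,t2)} = {in(p2,t2)}
  ∪ pre   = {in(p2,t2)} ∪ {pkg_at(p4,hub), truck_at(t2,hub)}
          = {in(p2,t2), pkg_at(p4,hub), truck_at(t2,hub)}

== RESULT ==
["in(p2,t2)", "pkg_at(p4,hub)", "truck_at(t2,hub)"]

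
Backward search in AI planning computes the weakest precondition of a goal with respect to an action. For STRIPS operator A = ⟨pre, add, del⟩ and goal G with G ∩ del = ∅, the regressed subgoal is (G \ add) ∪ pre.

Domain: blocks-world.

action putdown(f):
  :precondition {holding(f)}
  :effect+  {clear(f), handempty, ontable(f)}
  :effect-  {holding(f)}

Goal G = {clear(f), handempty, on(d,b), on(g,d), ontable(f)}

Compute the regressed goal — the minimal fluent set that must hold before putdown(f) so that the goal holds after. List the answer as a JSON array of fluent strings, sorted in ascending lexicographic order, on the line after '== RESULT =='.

Compute (G \ add) ∪ pre:
  G ∩ del = {}  (empty — regression defined)
  G \ add = {clear(f), handempty, on(d,b), on(g,d), ontable(f)} \ {clear(f), handempty, ontable(f)} = {on(d,b), on(g,d)}
  ∪ pre   = {on(d,b), on(g,d)} ∪ {holding(f)}
          = {holding(f), on(d,b), on(g,d)}

== RESULT ==
["holding(f)", "on(d,b)", "on(g,d)"]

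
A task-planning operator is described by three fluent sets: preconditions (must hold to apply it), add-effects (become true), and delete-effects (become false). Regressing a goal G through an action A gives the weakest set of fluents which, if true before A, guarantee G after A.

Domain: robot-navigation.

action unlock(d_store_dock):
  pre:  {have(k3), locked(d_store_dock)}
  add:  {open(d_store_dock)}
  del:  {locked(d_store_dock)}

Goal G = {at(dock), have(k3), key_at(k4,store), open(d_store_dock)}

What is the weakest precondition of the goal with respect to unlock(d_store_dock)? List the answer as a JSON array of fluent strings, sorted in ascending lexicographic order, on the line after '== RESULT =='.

Regress:
  G ∩ del = {}  (empty — regression defined)
  G \ add = {at(dock), have(k3), key_at(k4,store), open(d_store_dock)} \ {open(d_store_dock)} = {at(dock), have(k3), key_at(k4,store)}
  ∪ pre   = {at(dock), have(k3), key_at(k4,store)} ∪ {have(k3), locked(d_store_dock)}
          = {at(dock), have(k3), key_at(k4,store), locked(d_store_dock)}

== RESULT ==
["at(dock)", "have(k3)", "key_at(k4,store)", "locked(d_store_dock)"]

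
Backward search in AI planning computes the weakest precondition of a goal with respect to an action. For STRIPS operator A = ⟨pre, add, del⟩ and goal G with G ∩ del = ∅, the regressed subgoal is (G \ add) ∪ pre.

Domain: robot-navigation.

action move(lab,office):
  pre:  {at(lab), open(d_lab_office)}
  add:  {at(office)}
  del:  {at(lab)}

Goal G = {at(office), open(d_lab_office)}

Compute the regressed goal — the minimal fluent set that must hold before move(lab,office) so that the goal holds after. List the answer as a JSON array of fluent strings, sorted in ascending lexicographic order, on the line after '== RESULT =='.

Regress:
  G ∩ del = {}  (empty — regression defined)
  G \ add = {at(office), open(d_lab_office)} \ {at(office)} = {open(d_lab_office)}
  ∪ pre   = {open(d_lab_office)} ∪ {at(lab), open(d_lab_office)}
          = {at(lab), open(d_lab_office)}

== RESULT ==
["at(lab)", "open(d_lab_office)"]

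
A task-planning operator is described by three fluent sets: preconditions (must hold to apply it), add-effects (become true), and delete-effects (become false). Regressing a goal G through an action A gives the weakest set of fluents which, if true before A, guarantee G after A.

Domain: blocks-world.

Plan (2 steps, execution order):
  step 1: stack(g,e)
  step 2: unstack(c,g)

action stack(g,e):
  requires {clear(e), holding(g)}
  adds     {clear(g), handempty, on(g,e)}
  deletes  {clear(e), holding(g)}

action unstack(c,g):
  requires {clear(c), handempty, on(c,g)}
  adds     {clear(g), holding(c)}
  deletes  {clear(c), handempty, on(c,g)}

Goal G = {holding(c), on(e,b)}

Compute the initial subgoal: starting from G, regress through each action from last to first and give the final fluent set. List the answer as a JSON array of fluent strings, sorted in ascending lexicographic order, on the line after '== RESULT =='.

Work backward from the goal:
  through step 2 (unstack(c,g)): drop {holding(c)}, keep {on(e,b)}, require {clear(c), handempty, on(c,g)}
    → {clear(c), handempty, on(c,g), on(e,b)}
  through step 1 (stack(g,e)): drop {handempty}, keep {clear(c), on(c,g), on(e,b)}, require {clear(e), holding(g)}
    → {clear(c), clear(e), holding(g), on(c,g), on(e,b)}

== RESULT ==
["clear(c)", "clear(e)", "holding(g)", "on(c,g)", "on(e,b)"]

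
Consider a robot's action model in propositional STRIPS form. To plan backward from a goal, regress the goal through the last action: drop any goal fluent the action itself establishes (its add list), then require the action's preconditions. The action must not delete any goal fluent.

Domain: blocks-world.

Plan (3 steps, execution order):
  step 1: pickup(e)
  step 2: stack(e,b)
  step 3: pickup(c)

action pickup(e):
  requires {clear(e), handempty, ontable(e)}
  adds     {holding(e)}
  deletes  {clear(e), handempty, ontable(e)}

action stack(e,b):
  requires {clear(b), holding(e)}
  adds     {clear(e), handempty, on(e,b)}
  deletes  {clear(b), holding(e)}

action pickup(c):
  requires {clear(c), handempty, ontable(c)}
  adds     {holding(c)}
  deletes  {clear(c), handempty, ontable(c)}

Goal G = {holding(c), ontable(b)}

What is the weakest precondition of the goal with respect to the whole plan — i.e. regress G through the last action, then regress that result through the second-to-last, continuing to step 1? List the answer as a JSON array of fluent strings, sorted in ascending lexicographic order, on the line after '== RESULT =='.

Work backward from the goal:
  through step 3 (pickup(c)): drop {holding(c)}, keep {ontable(b)}, require {clear(c), handempty, ontable(c)}
    → {clear(c), handempty, ontable(b), ontable(c)}
  through step 2 (stack(e,b)): drop {handempty}, keep {clear(c), ontable(b), ontable(c)}, require {clear(b), holding(e)}
    → {clear(b), clear(c), holding(e), ontable(b), ontable(c)}
  through step 1 (pickup(e)): drop {holding(e)}, keep {clear(b), clear(c), ontable(b), ontable(c)}, require {clear(e), handempty, ontable(e)}
    → {clear(b), clear(c), clear(e), handempty, ontable(b), ontable(c), ontable(e)}

== RESULT ==
["clear(b)", "clear(c)", "clear(e)", "handempty", "ontable(b)", "ontable(c)", "ontable(e)"]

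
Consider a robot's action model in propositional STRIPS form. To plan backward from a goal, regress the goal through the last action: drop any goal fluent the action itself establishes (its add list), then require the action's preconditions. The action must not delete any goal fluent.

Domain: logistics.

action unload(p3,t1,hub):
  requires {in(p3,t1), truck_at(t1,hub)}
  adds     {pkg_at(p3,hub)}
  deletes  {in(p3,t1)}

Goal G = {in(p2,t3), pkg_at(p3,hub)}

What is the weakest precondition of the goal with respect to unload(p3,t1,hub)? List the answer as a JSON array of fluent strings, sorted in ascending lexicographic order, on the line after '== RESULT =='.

Compute (G \ add) ∪ pre:
  G ∩ del = {}  (empty — regression defined)
  G \ add = {in(p2,t3), pkg_at(p3,hub)} \ {pkg_at(p3,hub)} = {in(p2,t3)}
  ∪ pre   = {in(p2,t3)} ∪ {in(p3,t1), truck_at(t1,hub)}
          = {in(p2,t3), in(p3,t1), truck_at(t1,hub)}

== RESULT ==
["in(p2,t3)", "in(p3,t1)", "truck_at(t1,hub)"]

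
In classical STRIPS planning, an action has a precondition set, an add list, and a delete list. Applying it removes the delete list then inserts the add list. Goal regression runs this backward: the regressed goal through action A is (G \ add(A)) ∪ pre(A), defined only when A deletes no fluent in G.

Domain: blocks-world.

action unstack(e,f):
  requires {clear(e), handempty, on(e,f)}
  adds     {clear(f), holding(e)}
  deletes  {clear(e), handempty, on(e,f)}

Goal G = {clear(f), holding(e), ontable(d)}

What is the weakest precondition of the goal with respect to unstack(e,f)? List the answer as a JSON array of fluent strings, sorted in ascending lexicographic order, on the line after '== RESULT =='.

Compute (G \ add) ∪ pre:
  G ∩ del = {}  (empty — regression defined)
  G \ add = {clear(f), holding(e), ontable(d)} \ {clear(f), holding(e)} = {ontable(d)}
  ∪ pre   = {ontable(d)} ∪ {clear(e), handempty, on(e,f)}
          = {clear(e), handempty, on(e,f), ontable(d)}

== RESULT ==
["clear(e)", "handempty", "on(e,f)", "ontable(d)"]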